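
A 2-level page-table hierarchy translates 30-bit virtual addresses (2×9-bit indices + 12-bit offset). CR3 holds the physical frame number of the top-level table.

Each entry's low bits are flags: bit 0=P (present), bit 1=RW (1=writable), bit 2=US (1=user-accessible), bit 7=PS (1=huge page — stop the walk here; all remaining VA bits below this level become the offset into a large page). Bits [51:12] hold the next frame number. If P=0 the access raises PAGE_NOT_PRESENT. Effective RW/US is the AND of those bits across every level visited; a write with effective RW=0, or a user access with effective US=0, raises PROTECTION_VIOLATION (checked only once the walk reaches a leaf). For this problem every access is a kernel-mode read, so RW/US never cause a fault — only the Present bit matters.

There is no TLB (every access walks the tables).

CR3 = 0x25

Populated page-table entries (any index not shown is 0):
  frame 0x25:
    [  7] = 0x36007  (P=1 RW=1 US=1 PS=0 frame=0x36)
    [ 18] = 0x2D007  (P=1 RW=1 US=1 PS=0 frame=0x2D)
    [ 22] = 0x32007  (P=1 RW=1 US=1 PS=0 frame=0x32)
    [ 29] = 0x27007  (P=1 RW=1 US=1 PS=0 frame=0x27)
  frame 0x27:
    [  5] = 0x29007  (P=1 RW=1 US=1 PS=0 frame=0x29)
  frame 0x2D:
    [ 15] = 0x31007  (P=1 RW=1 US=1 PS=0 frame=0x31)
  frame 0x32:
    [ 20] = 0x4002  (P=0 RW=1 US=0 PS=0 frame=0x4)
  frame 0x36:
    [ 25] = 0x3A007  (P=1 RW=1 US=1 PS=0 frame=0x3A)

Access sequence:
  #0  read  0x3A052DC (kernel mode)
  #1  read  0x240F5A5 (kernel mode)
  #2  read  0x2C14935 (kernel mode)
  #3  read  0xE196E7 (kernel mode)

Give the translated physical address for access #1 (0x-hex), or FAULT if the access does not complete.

Per-access translation:
#0 VA=0x3A052DC (r,kernel):
  L0 @0x25[29] → 0x27007  P=1,RW=1,US=1,PS=0
  L1 @0x27[5] → 0x29007  P=1,RW=1,US=1,PS=0
  ⇒ phys 0x292DC  [2 reads]
#1 VA=0x240F5A5 (r,kernel):
  L0 @0x25[18] → 0x2D007  P=1,RW=1,US=1,PS=0
  L1 @0x2D[15] → 0x31007  P=1,RW=1,US=1,PS=0
  ⇒ phys 0x315A5  [2 reads]
#2 VA=0x2C14935 (r,kernel):
  L0 @0x25[22] → 0x32007  P=1,RW=1,US=1,PS=0
  L1 @0x32[20] → 0x4002  P=0,RW=1,US=0,PS=0
  → PAGE_NOT_PRESENT  (2 entries read)
#3 VA=0xE196E7 (r,kernel):
  L0 @0x25[7] → 0x36007  P=1,RW=1,US=1,PS=0
  L1 @0x36[25] → 0x3A007  P=1,RW=1,US=1,PS=0
  ⇒ phys 0x3A6E7  [2 reads]

Access #1 PA: 0x315A5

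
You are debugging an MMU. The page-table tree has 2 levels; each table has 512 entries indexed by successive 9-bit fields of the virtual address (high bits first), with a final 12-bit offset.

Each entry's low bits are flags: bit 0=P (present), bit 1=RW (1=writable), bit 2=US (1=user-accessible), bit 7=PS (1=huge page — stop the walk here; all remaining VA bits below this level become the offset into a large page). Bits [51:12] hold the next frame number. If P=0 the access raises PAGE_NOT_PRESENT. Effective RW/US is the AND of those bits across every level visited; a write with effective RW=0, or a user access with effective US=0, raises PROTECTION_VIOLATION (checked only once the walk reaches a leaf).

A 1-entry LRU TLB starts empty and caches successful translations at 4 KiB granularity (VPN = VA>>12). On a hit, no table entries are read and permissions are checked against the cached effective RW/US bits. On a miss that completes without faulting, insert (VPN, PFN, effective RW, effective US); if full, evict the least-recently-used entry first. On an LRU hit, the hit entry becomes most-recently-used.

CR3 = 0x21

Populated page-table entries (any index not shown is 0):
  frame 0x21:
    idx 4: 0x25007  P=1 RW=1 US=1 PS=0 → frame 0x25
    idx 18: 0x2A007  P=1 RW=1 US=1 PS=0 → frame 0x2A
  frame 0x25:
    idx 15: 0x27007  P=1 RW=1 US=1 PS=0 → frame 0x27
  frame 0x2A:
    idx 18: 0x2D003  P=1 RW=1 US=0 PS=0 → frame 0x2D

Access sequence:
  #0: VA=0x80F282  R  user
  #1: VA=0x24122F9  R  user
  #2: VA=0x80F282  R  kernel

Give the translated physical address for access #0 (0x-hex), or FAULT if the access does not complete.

Trace:
#0 VA=0x80F282 (r,user):
  lvl0: tbl 0x21, slot 4 ⇒ 0x25007 (P1/RW1/US1/PS0)
  lvl1: tbl 0x25, slot 15 ⇒ 0x27007 (P1/RW1/US1/PS0)
  ✓ 0x27282  — 2 lookups
#1 VA=0x24122F9 (r,user):
  lvl0: tbl 0x21, slot 18 ⇒ 0x2A007 (P1/RW1/US1/PS0)
  lvl1: tbl 0x2A, slot 18 ⇒ 0x2D003 (P1/RW1/US0/PS0)
  ⇒ fault: PROTECTION_VIOLATION  — 2 lookups
#2 VA=0x80F282 (r,kernel):
  TLB hit vpn=0x80F → PA=0x27282

Access #0 PA: 0x27282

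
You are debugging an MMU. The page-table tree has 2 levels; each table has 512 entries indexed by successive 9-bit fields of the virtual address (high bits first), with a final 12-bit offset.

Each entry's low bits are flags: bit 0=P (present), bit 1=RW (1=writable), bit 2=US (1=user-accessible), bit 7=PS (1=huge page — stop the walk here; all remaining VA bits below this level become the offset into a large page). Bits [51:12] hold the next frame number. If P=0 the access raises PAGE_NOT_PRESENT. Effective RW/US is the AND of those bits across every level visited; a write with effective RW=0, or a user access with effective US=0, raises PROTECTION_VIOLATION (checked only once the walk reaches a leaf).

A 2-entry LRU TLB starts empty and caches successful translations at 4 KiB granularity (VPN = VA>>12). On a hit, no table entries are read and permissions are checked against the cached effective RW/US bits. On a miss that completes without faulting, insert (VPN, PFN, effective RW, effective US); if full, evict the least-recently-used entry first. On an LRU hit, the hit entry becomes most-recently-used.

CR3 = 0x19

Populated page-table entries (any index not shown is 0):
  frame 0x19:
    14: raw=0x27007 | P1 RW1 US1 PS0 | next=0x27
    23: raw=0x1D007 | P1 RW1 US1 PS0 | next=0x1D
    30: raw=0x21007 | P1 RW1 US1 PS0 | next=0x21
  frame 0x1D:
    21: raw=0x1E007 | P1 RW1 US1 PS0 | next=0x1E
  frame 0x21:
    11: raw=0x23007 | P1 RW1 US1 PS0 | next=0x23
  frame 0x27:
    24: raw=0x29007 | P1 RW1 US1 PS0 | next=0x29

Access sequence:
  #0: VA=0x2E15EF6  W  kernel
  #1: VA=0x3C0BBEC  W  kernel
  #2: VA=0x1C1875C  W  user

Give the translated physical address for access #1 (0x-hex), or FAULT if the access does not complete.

Per-access translation:
#0 VA=0x2E15EF6 (w,kernel):
  L0: frame=0x19 idx=23 entry=0x1D007 [P=1 RW=1 US=1 PS=0]
  L1: frame=0x1D idx=21 entry=0x1E007 [P=1 RW=1 US=1 PS=0]
  → PA=0x1EEF6  (2 entries read)
#1 VA=0x3C0BBEC (w,kernel):
  L0: frame=0x19 idx=30 entry=0x21007 [P=1 RW=1 US=1 PS=0]
  L1: frame=0x21 idx=11 entry=0x23007 [P=1 RW=1 US=1 PS=0]
  → PA=0x23BEC  (2 entries read)
#2 VA=0x1C1875C (w,user):
  L0: frame=0x19 idx=14 entry=0x27007 [P=1 RW=1 US=1 PS=0]
  L1: frame=0x27 idx=24 entry=0x29007 [P=1 RW=1 US=1 PS=0]
  → PA=0x2975C  (2 entries read)

Access #1 PA: 0x23BEC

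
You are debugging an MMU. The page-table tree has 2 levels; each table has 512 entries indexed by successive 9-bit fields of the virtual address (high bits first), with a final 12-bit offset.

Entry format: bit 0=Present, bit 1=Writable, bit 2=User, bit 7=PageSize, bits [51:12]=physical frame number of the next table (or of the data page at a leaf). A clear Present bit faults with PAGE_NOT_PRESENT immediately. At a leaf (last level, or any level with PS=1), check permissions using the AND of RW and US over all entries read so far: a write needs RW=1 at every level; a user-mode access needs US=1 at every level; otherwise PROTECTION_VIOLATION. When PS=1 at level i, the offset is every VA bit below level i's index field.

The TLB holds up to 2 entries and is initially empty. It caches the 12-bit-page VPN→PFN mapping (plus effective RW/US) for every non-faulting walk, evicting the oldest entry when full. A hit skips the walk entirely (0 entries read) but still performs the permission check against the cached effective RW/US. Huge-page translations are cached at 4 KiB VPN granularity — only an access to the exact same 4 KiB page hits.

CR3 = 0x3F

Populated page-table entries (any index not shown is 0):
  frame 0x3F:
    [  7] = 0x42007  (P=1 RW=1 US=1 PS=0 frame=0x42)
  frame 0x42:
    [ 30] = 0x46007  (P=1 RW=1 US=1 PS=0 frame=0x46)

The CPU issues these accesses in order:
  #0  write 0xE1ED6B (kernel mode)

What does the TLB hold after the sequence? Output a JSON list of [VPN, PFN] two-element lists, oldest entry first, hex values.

Per-access translation:
#0 VA=0xE1ED6B (w,kernel):
  L0 @0x3F[7] → 0x42007  P=1,RW=1,US=1,PS=0
  L1 @0x42[30] → 0x46007  P=1,RW=1,US=1,PS=0
  ⇒ phys 0x46D6B  [2 reads]

TLB: [["0xE1E", "0x46"]]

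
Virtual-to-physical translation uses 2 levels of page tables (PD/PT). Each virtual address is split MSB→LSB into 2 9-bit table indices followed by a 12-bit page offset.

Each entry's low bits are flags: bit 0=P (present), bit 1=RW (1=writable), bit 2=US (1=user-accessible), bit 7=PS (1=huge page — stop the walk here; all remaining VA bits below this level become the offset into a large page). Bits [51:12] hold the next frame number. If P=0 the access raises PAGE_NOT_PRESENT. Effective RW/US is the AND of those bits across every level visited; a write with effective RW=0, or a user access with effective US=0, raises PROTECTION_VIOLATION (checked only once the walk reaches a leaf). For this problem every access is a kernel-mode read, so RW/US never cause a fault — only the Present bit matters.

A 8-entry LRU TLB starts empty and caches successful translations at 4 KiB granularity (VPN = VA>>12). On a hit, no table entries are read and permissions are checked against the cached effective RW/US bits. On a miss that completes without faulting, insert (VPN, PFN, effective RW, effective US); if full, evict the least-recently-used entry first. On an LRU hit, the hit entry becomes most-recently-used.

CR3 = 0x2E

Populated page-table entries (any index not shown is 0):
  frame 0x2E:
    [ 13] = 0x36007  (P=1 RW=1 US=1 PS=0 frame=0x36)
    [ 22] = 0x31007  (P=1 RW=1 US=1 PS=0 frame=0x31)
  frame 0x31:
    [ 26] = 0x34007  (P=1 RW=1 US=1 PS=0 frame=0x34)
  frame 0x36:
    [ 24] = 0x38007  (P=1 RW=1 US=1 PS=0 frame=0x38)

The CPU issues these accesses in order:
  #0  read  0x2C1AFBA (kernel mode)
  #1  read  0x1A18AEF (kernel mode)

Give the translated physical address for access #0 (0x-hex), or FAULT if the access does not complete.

Trace:
#0 VA=0x2C1AFBA (r,kernel):
  L0 @0x2E[22] → 0x31007  P=1,RW=1,US=1,PS=0
  L1 @0x31[26] → 0x34007  P=1,RW=1,US=1,PS=0
  ⇒ phys 0x34FBA  [2 reads]
#1 VA=0x1A18AEF (r,kernel):
  L0 @0x2E[13] → 0x36007  P=1,RW=1,US=1,PS=0
  L1 @0x36[24] → 0x38007  P=1,RW=1,US=1,PS=0
  ⇒ phys 0x38AEF  [2 reads]

Access #0 PA: 0x34FBA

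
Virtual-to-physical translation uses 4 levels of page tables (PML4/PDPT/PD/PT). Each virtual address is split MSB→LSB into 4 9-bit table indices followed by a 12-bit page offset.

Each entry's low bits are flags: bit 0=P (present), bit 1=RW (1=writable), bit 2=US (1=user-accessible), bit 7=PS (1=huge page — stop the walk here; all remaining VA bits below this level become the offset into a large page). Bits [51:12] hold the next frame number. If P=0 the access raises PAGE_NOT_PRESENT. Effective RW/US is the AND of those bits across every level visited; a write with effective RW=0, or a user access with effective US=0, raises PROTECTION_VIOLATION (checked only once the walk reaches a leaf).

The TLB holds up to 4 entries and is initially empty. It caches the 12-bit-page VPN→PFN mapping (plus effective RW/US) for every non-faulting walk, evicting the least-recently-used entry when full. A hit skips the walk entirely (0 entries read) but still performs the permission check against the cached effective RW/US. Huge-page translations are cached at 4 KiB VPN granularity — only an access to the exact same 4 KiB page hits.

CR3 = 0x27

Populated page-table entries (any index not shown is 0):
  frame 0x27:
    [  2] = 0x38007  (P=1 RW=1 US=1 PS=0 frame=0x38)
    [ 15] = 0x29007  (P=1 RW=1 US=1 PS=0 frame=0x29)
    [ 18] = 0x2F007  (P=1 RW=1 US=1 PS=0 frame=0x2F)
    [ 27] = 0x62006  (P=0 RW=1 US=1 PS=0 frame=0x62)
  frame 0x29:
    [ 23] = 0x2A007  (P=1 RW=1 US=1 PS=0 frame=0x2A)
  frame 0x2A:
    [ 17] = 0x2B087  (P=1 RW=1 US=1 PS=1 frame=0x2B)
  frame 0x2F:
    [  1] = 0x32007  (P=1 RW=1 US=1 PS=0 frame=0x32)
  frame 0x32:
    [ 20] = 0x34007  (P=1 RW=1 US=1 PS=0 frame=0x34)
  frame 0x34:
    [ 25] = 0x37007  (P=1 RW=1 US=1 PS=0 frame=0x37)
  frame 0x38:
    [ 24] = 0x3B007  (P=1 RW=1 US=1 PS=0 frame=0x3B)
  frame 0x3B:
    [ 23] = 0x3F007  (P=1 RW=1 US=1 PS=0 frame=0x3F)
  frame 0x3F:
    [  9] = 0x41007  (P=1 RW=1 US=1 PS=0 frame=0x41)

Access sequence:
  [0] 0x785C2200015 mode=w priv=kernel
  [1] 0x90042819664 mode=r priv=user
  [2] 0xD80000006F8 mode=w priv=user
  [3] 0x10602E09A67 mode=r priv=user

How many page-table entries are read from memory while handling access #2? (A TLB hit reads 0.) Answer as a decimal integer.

Walk each access:
#0 VA=0x785C2200015 (w,kernel):
  lvl0: tbl 0x27, slot 15 ⇒ 0x29007 (P1/RW1/US1/PS0)
  lvl1: tbl 0x29, slot 23 ⇒ 0x2A007 (P1/RW1/US1/PS0)
  lvl2: tbl 0x2A, slot 17 ⇒ 0x2B087 (P1/RW1/US1/PS1)
  ✓ 0x2B015 (huge @L2)  — 3 lookups
#1 VA=0x90042819664 (r,user):
  lvl0: tbl 0x27, slot 18 ⇒ 0x2F007 (P1/RW1/US1/PS0)
  lvl1: tbl 0x2F, slot 1 ⇒ 0x32007 (P1/RW1/US1/PS0)
  lvl2: tbl 0x32, slot 20 ⇒ 0x34007 (P1/RW1/US1/PS0)
  lvl3: tbl 0x34, slot 25 ⇒ 0x37007 (P1/RW1/US1/PS0)
  ✓ 0x37664  — 4 lookups
#2 VA=0xD80000006F8 (w,user):
  lvl0: tbl 0x27, slot 27 ⇒ 0x62006 (P0/RW1/US1/PS0)
  ⇒ fault: PAGE_NOT_PRESENT  — 1 lookups
#3 VA=0x10602E09A67 (r,user):
  lvl0: tbl 0x27, slot 2 ⇒ 0x38007 (P1/RW1/US1/PS0)
  lvl1: tbl 0x38, slot 24 ⇒ 0x3B007 (P1/RW1/US1/PS0)
  lvl2: tbl 0x3B, slot 23 ⇒ 0x3F007 (P1/RW1/US1/PS0)
  lvl3: tbl 0x3F, slot 9 ⇒ 0x41007 (P1/RW1/US1/PS0)
  ✓ 0x41A67  — 4 lookups

Entries read for #2: 1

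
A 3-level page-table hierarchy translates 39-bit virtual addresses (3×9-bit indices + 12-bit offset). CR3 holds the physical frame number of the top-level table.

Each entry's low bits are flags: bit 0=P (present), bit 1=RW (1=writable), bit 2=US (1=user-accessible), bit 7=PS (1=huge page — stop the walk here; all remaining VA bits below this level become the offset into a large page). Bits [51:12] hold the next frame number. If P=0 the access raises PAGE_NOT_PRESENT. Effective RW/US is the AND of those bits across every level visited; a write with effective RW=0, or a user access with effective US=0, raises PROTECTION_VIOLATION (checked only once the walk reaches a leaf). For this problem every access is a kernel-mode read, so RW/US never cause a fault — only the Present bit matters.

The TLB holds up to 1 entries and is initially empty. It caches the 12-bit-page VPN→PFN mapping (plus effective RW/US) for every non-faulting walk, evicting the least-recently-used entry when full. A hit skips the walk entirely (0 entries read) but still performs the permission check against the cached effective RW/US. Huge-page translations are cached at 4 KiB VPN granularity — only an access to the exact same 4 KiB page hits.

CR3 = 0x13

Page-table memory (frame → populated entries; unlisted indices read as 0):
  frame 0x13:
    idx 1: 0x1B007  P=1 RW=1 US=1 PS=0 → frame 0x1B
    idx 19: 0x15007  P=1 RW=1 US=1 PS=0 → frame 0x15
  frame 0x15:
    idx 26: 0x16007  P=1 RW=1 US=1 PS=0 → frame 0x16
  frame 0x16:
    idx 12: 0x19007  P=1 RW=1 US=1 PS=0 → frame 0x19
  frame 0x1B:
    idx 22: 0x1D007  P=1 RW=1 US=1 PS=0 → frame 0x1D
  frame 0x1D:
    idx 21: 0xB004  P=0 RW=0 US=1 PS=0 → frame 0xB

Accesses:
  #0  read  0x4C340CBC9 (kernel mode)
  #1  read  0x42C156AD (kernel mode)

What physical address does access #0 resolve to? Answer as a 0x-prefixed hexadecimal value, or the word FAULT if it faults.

Per-access translation:
#0 VA=0x4C340CBC9 (r,kernel):
  L0: frame=0x13 idx=19 entry=0x15007 [P=1 RW=1 US=1 PS=0]
  L1: frame=0x15 idx=26 entry=0x16007 [P=1 RW=1 US=1 PS=0]
  L2: frame=0x16 idx=12 entry=0x19007 [P=1 RW=1 US=1 PS=0]
  → PA=0x19BC9  (3 entries read)
#1 VA=0x42C156AD (r,kernel):
  L0: frame=0x13 idx=1 entry=0x1B007 [P=1 RW=1 US=1 PS=0]
  L1: frame=0x1B idx=22 entry=0x1D007 [P=1 RW=1 US=1 PS=0]
  L2: frame=0x1D idx=21 entry=0xB004 [P=0 RW=0 US=1 PS=0]
  → PAGE_NOT_PRESENT  (3 entries read)

Access #0 PA: 0x19BC9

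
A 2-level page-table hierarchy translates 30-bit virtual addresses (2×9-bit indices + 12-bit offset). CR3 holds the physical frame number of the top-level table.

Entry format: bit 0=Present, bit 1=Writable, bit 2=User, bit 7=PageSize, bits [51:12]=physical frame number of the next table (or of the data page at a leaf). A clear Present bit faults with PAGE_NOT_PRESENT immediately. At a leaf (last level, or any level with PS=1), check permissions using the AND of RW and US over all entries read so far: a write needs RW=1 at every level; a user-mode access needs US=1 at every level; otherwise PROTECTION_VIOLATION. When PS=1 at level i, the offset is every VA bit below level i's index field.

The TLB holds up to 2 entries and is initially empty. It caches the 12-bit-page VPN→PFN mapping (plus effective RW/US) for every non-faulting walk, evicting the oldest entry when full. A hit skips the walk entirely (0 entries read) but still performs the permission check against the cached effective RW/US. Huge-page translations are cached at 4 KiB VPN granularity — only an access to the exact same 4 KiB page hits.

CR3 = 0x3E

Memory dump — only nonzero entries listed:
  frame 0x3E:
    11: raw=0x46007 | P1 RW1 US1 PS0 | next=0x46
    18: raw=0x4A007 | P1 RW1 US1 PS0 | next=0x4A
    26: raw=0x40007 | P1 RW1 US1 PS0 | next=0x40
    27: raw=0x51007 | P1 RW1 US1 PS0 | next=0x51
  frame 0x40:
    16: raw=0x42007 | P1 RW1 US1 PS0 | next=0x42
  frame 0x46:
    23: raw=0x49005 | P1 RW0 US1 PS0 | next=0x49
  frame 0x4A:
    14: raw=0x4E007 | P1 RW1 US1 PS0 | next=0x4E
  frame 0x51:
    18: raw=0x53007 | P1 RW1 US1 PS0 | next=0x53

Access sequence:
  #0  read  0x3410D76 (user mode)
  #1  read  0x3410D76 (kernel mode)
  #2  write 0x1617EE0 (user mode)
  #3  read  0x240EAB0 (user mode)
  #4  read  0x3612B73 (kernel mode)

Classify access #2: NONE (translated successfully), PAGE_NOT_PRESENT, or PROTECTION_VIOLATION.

Walk each access:
#0 VA=0x3410D76 (r,user):
  L0 @0x3E[26] → 0x40007  P=1,RW=1,US=1,PS=0
  L1 @0x40[16] → 0x42007  P=1,RW=1,US=1,PS=0
  ✓ 0x42D76  — 2 lookups
#1 VA=0x3410D76 (r,kernel):
  TLB hit vpn=0x3410 → PA=0x42D76
#2 VA=0x1617EE0 (w,user):
  L0 @0x3E[11] → 0x46007  P=1,RW=1,US=1,PS=0
  L1 @0x46[23] → 0x49005  P=1,RW=0,US=1,PS=0
  → PROTECTION_VIOLATION  (2 entries read)
#3 VA=0x240EAB0 (r,user):
  L0 @0x3E[18] → 0x4A007  P=1,RW=1,US=1,PS=0
  L1 @0x4A[14] → 0x4E007  P=1,RW=1,US=1,PS=0
  ✓ 0x4EAB0  — 2 lookups
#4 VA=0x3612B73 (r,kernel):
  L0 @0x3E[27] → 0x51007  P=1,RW=1,US=1,PS=0
  L1 @0x51[18] → 0x53007  P=1,RW=1,US=1,PS=0
  ✓ 0x53B73  — 2 lookups

Access #2 fault: PROTECTION_VIOLATION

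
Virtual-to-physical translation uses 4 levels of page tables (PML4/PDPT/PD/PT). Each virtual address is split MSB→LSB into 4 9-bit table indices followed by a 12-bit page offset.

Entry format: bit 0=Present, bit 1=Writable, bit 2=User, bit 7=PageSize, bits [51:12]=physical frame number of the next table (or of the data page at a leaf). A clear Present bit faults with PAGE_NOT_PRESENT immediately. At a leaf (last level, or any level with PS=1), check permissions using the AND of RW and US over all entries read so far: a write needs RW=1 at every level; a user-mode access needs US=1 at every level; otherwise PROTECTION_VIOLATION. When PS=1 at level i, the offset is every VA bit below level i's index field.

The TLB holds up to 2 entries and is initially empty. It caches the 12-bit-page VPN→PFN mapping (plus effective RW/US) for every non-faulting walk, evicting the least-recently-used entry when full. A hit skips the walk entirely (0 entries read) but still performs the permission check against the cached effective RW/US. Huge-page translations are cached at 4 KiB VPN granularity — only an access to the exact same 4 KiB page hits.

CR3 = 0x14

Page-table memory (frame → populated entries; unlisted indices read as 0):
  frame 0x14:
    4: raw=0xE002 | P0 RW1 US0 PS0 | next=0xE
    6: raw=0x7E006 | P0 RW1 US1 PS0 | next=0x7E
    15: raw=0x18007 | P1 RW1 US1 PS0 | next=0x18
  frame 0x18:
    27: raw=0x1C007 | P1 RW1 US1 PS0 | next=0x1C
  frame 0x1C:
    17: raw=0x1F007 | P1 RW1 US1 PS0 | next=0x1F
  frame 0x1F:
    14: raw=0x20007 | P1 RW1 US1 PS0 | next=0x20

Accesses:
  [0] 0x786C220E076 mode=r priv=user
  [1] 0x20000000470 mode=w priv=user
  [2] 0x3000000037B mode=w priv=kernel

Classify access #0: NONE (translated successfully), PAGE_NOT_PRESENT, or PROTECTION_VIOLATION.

Walk each access:
#0 VA=0x786C220E076 (r,user):
  L0: frame=0x14 idx=15 entry=0x18007 [P=1 RW=1 US=1 PS=0]
  L1: frame=0x18 idx=27 entry=0x1C007 [P=1 RW=1 US=1 PS=0]
  L2: frame=0x1C idx=17 entry=0x1F007 [P=1 RW=1 US=1 PS=0]
  L3: frame=0x1F idx=14 entry=0x20007 [P=1 RW=1 US=1 PS=0]
  ✓ 0x20076  — 4 lookups
#1 VA=0x20000000470 (w,user):
  L0: frame=0x14 idx=4 entry=0xE002 [P=0 RW=1 US=0 PS=0]
  ⇒ fault: PAGE_NOT_PRESENT  — 1 lookups
#2 VA=0x3000000037B (w,kernel):
  L0: frame=0x14 idx=6 entry=0x7E006 [P=0 RW=1 US=1 PS=0]
  ⇒ fault: PAGE_NOT_PRESENT  — 1 lookups

Access #0 fault: NONE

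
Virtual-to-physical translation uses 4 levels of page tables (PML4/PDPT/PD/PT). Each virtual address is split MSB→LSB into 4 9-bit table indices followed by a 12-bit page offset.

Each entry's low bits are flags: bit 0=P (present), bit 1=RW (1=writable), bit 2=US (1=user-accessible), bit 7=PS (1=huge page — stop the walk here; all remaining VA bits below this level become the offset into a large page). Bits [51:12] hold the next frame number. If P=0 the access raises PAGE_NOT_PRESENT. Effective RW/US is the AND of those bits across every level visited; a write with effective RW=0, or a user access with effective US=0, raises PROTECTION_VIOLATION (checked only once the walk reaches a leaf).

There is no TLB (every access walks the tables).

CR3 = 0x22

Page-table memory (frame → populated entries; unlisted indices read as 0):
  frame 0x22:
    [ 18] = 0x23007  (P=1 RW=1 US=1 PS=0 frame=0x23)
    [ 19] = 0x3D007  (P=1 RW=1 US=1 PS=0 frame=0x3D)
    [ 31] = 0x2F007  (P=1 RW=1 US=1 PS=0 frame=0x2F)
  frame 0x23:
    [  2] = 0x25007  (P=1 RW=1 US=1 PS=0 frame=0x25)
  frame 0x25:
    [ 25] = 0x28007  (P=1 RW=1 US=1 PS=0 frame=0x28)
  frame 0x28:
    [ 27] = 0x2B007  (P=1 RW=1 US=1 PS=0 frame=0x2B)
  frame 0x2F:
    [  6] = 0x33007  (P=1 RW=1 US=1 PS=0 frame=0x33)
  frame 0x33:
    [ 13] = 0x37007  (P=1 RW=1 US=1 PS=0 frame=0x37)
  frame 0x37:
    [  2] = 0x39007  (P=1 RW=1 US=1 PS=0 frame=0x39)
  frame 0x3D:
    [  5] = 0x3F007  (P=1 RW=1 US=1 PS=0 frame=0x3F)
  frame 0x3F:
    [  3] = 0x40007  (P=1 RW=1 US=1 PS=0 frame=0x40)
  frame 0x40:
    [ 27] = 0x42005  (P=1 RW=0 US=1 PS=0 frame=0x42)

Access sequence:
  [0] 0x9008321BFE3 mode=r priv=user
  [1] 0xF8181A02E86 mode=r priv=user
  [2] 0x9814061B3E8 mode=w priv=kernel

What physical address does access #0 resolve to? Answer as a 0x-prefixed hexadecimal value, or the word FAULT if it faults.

Per-access translation:
#0 VA=0x9008321BFE3 (r,user):
  lvl0: tbl 0x22, slot 18 ⇒ 0x23007 (P1/RW1/US1/PS0)
  lvl1: tbl 0x23, slot 2 ⇒ 0x25007 (P1/RW1/US1/PS0)
  lvl2: tbl 0x25, slot 25 ⇒ 0x28007 (P1/RW1/US1/PS0)
  lvl3: tbl 0x28, slot 27 ⇒ 0x2B007 (P1/RW1/US1/PS0)
  ⇒ phys 0x2BFE3  [4 reads]
#1 VA=0xF8181A02E86 (r,user):
  lvl0: tbl 0x22, slot 31 ⇒ 0x2F007 (P1/RW1/US1/PS0)
  lvl1: tbl 0x2F, slot 6 ⇒ 0x33007 (P1/RW1/US1/PS0)
  lvl2: tbl 0x33, slot 13 ⇒ 0x37007 (P1/RW1/US1/PS0)
  lvl3: tbl 0x37, slot 2 ⇒ 0x39007 (P1/RW1/US1/PS0)
  ⇒ phys 0x39E86  [4 reads]
#2 VA=0x9814061B3E8 (w,kernel):
  lvl0: tbl 0x22, slot 19 ⇒ 0x3D007 (P1/RW1/US1/PS0)
  lvl1: tbl 0x3D, slot 5 ⇒ 0x3F007 (P1/RW1/US1/PS0)
  lvl2: tbl 0x3F, slot 3 ⇒ 0x40007 (P1/RW1/US1/PS0)
  lvl3: tbl 0x40, slot 27 ⇒ 0x42005 (P1/RW0/US1/PS0)
  ⇒ fault: PROTECTION_VIOLATION  — 4 lookups

Access #0 PA: 0x2BFE3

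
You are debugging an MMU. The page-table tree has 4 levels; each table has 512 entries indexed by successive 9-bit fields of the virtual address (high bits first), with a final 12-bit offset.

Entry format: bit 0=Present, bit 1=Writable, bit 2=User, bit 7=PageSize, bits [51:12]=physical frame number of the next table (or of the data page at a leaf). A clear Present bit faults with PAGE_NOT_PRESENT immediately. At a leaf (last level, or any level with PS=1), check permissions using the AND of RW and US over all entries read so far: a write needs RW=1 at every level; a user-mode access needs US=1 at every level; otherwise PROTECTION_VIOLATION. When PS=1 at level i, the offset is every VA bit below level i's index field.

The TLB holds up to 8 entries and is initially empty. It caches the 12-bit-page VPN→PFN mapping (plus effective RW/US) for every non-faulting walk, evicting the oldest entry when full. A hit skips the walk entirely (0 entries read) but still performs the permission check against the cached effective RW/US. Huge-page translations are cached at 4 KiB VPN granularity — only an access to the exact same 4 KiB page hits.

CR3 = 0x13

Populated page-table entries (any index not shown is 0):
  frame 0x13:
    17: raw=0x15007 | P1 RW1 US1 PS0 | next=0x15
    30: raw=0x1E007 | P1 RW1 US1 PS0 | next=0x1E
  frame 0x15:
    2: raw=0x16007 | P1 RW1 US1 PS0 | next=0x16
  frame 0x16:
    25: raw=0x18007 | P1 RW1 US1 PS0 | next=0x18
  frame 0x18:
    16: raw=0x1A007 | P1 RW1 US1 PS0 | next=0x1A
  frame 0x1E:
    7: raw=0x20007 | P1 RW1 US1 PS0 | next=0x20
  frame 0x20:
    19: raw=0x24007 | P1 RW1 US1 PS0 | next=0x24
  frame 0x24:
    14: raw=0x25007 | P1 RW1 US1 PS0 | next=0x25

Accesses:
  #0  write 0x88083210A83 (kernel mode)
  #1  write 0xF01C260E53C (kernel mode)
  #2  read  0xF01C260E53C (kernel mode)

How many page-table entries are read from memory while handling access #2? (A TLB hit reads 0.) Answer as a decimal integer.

Trace:
#0 VA=0x88083210A83 (w,kernel):
  L0 @0x13[17] → 0x15007  P=1,RW=1,US=1,PS=0
  L1 @0x15[2] → 0x16007  P=1,RW=1,US=1,PS=0
  L2 @0x16[25] → 0x18007  P=1,RW=1,US=1,PS=0
  L3 @0x18[16] → 0x1A007  P=1,RW=1,US=1,PS=0
  ✓ 0x1AA83  — 4 lookups
#1 VA=0xF01C260E53C (w,kernel):
  L0 @0x13[30] → 0x1E007  P=1,RW=1,US=1,PS=0
  L1 @0x1E[7] → 0x20007  P=1,RW=1,US=1,PS=0
  L2 @0x20[19] → 0x24007  P=1,RW=1,US=1,PS=0
  L3 @0x24[14] → 0x25007  P=1,RW=1,US=1,PS=0
  ✓ 0x2553C  — 4 lookups
#2 VA=0xF01C260E53C (r,kernel):
  TLB hit vpn=0xF01C260E → PA=0x2553C

Entries read for #2: 0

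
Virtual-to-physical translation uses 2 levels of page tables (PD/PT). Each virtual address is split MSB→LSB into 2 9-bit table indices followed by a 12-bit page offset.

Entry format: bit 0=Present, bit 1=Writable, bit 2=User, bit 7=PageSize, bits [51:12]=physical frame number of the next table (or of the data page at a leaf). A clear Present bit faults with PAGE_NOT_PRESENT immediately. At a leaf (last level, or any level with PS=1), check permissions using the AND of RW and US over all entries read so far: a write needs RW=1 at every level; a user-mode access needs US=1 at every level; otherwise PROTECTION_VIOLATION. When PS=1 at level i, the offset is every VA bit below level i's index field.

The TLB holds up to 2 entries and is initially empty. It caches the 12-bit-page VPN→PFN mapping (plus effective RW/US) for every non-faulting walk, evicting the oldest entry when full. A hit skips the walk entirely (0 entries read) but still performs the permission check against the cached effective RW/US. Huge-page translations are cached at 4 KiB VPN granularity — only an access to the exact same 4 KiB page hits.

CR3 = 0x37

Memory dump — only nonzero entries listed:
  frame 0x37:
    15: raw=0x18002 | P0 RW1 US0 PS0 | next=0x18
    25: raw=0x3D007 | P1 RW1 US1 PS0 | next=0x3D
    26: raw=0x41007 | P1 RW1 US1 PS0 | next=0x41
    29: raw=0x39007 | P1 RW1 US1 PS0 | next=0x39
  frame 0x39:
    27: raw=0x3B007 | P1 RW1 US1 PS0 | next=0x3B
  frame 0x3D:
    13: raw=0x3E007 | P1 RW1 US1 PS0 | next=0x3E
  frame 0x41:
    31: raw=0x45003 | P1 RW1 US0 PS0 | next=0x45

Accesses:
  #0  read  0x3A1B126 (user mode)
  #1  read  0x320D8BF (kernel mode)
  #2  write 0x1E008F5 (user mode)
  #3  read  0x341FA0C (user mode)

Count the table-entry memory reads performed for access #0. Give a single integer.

Walk each access:
#0 VA=0x3A1B126 (r,user):
  [0] read 0x37 idx=29: raw=0x39007 flags P=1 W=1 U=1 S=0
  [1] read 0x39 idx=27: raw=0x3B007 flags P=1 W=1 U=1 S=0
  ✓ 0x3B126  — 2 lookups
#1 VA=0x320D8BF (r,kernel):
  [0] read 0x37 idx=25: raw=0x3D007 flags P=1 W=1 U=1 S=0
  [1] read 0x3D idx=13: raw=0x3E007 flags P=1 W=1 U=1 S=0
  ✓ 0x3E8BF  — 2 lookups
#2 VA=0x1E008F5 (w,user):
  [0] read 0x37 idx=15: raw=0x18002 flags P=0 W=1 U=0 S=0
  ✗ PAGE_NOT_PRESENT  [1 reads]
#3 VA=0x341FA0C (r,user):
  [0] read 0x37 idx=26: raw=0x41007 flags P=1 W=1 U=1 S=0
  [1] read 0x41 idx=31: raw=0x45003 flags P=1 W=1 U=0 S=0
  ✗ PROTECTION_VIOLATION  [2 reads]

Entries read for #0: 2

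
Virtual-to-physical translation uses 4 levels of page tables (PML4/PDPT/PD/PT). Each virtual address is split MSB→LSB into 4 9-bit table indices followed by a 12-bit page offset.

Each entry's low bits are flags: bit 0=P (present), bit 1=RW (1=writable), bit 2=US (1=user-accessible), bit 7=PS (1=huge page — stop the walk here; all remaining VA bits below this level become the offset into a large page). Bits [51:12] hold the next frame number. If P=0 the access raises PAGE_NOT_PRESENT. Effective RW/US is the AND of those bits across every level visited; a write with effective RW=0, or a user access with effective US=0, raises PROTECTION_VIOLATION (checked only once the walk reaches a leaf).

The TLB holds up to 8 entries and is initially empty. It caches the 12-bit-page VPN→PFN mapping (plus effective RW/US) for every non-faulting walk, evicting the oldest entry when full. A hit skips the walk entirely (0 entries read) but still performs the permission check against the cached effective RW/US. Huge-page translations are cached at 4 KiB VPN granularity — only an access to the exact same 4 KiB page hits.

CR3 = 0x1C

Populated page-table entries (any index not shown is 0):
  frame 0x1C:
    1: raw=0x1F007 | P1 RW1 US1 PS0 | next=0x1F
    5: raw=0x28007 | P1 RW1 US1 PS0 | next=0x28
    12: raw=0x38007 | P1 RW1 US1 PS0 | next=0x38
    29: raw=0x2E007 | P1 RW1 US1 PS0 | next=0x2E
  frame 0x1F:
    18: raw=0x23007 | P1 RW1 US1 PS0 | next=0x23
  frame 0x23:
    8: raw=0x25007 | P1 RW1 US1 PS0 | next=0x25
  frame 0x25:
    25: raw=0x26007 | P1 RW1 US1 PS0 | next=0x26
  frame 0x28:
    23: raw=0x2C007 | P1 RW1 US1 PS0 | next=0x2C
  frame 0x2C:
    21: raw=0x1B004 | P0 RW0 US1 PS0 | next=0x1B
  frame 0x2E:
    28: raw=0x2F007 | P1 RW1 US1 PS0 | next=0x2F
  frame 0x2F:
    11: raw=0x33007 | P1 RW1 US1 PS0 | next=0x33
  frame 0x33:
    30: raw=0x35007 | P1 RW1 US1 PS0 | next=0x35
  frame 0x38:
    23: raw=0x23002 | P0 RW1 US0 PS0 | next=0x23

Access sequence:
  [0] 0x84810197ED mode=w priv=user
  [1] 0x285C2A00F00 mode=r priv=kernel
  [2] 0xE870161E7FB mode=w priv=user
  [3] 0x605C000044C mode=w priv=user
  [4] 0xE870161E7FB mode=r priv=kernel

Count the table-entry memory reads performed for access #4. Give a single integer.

Walk each access:
#0 VA=0x84810197ED (w,user):
  lvl0: tbl 0x1C, slot 1 ⇒ 0x1F007 (P1/RW1/US1/PS0)
  lvl1: tbl 0x1F, slot 18 ⇒ 0x23007 (P1/RW1/US1/PS0)
  lvl2: tbl 0x23, slot 8 ⇒ 0x25007 (P1/RW1/US1/PS0)
  lvl3: tbl 0x25, slot 25 ⇒ 0x26007 (P1/RW1/US1/PS0)
  ✓ 0x267ED  — 4 lookups
#1 VA=0x285C2A00F00 (r,kernel):
  lvl0: tbl 0x1C, slot 5 ⇒ 0x28007 (P1/RW1/US1/PS0)
  lvl1: tbl 0x28, slot 23 ⇒ 0x2C007 (P1/RW1/US1/PS0)
  lvl2: tbl 0x2C, slot 21 ⇒ 0x1B004 (P0/RW0/US1/PS0)
  ⇒ fault: PAGE_NOT_PRESENT  — 3 lookups
#2 VA=0xE870161E7FB (w,user):
  lvl0: tbl 0x1C, slot 29 ⇒ 0x2E007 (P1/RW1/US1/PS0)
  lvl1: tbl 0x2E, slot 28 ⇒ 0x2F007 (P1/RW1/US1/PS0)
  lvl2: tbl 0x2F, slot 11 ⇒ 0x33007 (P1/RW1/US1/PS0)
  lvl3: tbl 0x33, slot 30 ⇒ 0x35007 (P1/RW1/US1/PS0)
  ✓ 0x357FB  — 4 lookups
#3 VA=0x605C000044C (w,user):
  lvl0: tbl 0x1C, slot 12 ⇒ 0x38007 (P1/RW1/US1/PS0)
  lvl1: tbl 0x38, slot 23 ⇒ 0x23002 (P0/RW1/US0/PS0)
  ⇒ fault: PAGE_NOT_PRESENT  — 2 lookups
#4 VA=0xE870161E7FB (r,kernel):
  TLB hit vpn=0xE870161E → PA=0x357FB

Entries read for #4: 0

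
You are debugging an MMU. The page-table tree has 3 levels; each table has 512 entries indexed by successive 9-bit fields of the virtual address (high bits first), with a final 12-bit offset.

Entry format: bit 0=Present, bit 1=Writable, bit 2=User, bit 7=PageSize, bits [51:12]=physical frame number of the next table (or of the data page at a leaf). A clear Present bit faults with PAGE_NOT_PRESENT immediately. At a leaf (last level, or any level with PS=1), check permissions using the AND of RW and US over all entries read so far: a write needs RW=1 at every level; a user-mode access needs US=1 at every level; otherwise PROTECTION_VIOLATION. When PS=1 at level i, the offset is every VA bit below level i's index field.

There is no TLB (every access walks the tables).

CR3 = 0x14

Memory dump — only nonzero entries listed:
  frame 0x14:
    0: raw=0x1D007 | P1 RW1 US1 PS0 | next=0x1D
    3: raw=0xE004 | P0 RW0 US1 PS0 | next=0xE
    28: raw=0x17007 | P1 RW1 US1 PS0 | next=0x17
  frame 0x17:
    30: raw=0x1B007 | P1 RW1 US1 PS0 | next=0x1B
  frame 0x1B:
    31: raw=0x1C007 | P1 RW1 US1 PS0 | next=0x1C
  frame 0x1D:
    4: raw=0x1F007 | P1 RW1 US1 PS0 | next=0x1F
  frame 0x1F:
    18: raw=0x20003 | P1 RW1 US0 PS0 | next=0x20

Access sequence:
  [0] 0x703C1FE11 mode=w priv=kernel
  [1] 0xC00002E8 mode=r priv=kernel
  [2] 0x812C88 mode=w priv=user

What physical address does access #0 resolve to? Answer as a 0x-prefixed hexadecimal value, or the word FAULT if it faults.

Walk each access:
#0 VA=0x703C1FE11 (w,kernel):
  [0] read 0x14 idx=28: raw=0x17007 flags P=1 W=1 U=1 S=0
  [1] read 0x17 idx=30: raw=0x1B007 flags P=1 W=1 U=1 S=0
  [2] read 0x1B idx=31: raw=0x1C007 flags P=1 W=1 U=1 S=0
  ✓ 0x1CE11  — 3 lookups
#1 VA=0xC00002E8 (r,kernel):
  [0] read 0x14 idx=3: raw=0xE004 flags P=0 W=0 U=1 S=0
  → PAGE_NOT_PRESENT  (1 entries read)
#2 VA=0x812C88 (w,user):
  [0] read 0x14 idx=0: raw=0x1D007 flags P=1 W=1 U=1 S=0
  [1] read 0x1D idx=4: raw=0x1F007 flags P=1 W=1 U=1 S=0
  [2] read 0x1F idx=18: raw=0x20003 flags P=1 W=1 U=0 S=0
  → PROTECTION_VIOLATION  (3 entries read)

Access #0 PA: 0x1CE11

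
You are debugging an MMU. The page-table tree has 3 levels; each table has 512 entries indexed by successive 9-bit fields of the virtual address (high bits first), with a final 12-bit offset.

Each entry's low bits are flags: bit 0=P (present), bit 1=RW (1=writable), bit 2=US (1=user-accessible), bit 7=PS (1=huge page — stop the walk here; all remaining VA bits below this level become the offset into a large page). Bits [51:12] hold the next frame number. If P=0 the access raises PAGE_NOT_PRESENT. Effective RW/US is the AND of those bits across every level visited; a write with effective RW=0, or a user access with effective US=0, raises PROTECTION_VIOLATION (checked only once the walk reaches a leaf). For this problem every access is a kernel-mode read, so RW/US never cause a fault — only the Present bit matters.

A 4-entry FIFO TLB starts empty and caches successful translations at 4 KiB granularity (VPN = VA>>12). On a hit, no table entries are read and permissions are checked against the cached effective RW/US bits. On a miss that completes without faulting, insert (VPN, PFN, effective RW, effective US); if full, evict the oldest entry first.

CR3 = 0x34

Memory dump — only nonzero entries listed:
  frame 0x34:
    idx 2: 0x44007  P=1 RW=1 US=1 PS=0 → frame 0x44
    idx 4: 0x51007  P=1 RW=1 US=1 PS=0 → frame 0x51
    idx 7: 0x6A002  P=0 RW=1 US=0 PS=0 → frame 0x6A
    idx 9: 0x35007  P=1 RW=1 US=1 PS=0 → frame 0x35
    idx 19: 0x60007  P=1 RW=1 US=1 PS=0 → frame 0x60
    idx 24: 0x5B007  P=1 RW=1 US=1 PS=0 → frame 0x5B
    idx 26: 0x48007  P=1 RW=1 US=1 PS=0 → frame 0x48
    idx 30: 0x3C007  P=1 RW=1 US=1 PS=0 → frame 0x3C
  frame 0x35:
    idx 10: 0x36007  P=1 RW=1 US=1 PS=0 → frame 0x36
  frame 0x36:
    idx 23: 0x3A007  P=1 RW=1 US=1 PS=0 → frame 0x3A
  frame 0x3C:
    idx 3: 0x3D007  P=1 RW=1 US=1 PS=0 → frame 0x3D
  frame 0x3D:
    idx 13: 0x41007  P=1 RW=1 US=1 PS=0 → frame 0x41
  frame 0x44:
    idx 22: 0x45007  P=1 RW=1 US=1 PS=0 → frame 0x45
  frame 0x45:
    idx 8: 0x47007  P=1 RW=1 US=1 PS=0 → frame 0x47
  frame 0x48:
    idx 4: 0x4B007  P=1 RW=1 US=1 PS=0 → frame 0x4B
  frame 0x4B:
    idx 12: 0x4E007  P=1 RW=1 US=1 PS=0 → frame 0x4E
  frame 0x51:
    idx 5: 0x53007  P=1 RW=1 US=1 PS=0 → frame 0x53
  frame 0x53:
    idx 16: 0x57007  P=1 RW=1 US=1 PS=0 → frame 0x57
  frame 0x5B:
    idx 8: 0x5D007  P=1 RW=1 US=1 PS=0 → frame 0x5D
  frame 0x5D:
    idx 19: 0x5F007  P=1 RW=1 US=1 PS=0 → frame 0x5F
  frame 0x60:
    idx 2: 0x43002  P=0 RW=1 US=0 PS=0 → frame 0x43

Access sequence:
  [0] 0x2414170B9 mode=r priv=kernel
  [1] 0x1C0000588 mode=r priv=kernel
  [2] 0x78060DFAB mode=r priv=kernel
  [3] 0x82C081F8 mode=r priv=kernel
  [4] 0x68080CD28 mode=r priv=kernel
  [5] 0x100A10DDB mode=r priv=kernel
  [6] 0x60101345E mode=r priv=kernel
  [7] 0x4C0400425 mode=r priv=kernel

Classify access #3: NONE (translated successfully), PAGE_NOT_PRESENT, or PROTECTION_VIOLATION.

Walk each access:
#0 VA=0x2414170B9 (r,kernel):
  L0: frame=0x34 idx=9 entry=0x35007 [P=1 RW=1 US=1 PS=0]
  L1: frame=0x35 idx=10 entry=0x36007 [P=1 RW=1 US=1 PS=0]
  L2: frame=0x36 idx=23 entry=0x3A007 [P=1 RW=1 US=1 PS=0]
  → PA=0x3A0B9  (3 entries read)
#1 VA=0x1C0000588 (r,kernel):
  L0: frame=0x34 idx=7 entry=0x6A002 [P=0 RW=1 US=0 PS=0]
  → PAGE_NOT_PRESENT  (1 entries read)
#2 VA=0x78060DFAB (r,kernel):
  L0: frame=0x34 idx=30 entry=0x3C007 [P=1 RW=1 US=1 PS=0]
  L1: frame=0x3C idx=3 entry=0x3D007 [P=1 RW=1 US=1 PS=0]
  L2: frame=0x3D idx=13 entry=0x41007 [P=1 RW=1 US=1 PS=0]
  → PA=0x41FAB  (3 entries read)
#3 VA=0x82C081F8 (r,kernel):
  L0: frame=0x34 idx=2 entry=0x44007 [P=1 RW=1 US=1 PS=0]
  L1: frame=0x44 idx=22 entry=0x45007 [P=1 RW=1 US=1 PS=0]
  L2: frame=0x45 idx=8 entry=0x47007 [P=1 RW=1 US=1 PS=0]
  → PA=0x471F8  (3 entries read)
#4 VA=0x68080CD28 (r,kernel):
  L0: frame=0x34 idx=26 entry=0x48007 [P=1 RW=1 US=1 PS=0]
  L1: frame=0x48 idx=4 entry=0x4B007 [P=1 RW=1 US=1 PS=0]
  L2: frame=0x4B idx=12 entry=0x4E007 [P=1 RW=1 US=1 PS=0]
  → PA=0x4ED28  (3 entries read)
#5 VA=0x100A10DDB (r,kernel):
  L0: frame=0x34 idx=4 entry=0x51007 [P=1 RW=1 US=1 PS=0]
  L1: frame=0x51 idx=5 entry=0x53007 [P=1 RW=1 US=1 PS=0]
  L2: frame=0x53 idx=16 entry=0x57007 [P=1 RW=1 US=1 PS=0]
  → PA=0x57DDB  (3 entries read)
#6 VA=0x60101345E (r,kernel):
  L0: frame=0x34 idx=24 entry=0x5B007 [P=1 RW=1 US=1 PS=0]
  L1: frame=0x5B idx=8 entry=0x5D007 [P=1 RW=1 US=1 PS=0]
  L2: frame=0x5D idx=19 entry=0x5F007 [P=1 RW=1 US=1 PS=0]
  → PA=0x5F45E  (3 entries read)
#7 VA=0x4C0400425 (r,kernel):
  L0: frame=0x34 idx=19 entry=0x60007 [P=1 RW=1 US=1 PS=0]
  L1: frame=0x60 idx=2 entry=0x43002 [P=0 RW=1 US=0 PS=0]
  → PAGE_NOT_PRESENT  (2 entries read)

Access #3 fault: NONE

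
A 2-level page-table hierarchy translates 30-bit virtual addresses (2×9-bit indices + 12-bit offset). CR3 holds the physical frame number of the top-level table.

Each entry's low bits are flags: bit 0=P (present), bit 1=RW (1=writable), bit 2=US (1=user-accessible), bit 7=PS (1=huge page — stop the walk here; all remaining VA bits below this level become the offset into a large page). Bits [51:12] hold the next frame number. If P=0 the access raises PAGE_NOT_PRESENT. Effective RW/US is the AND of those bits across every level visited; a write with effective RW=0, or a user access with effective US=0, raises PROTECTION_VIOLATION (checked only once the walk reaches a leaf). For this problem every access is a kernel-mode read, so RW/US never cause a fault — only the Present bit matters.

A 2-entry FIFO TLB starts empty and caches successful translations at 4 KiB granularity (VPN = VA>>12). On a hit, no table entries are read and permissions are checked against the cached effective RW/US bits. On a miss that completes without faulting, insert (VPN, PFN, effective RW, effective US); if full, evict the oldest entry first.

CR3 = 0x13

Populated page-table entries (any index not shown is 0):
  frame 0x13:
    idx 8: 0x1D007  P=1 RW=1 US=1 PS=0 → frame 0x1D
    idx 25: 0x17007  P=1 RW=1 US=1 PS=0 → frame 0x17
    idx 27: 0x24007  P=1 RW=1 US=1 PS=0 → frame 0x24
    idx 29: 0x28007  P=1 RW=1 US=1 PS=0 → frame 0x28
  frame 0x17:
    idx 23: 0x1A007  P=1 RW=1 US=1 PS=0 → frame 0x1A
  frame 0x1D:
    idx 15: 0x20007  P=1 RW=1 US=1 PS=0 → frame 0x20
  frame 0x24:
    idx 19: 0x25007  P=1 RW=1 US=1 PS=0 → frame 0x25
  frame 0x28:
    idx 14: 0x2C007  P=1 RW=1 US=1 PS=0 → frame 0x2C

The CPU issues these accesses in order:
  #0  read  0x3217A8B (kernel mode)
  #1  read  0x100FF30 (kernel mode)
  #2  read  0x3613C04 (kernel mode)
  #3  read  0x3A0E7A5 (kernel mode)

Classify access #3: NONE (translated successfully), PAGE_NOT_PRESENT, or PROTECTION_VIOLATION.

Per-access translation:
#0 VA=0x3217A8B (r,kernel):
  [0] read 0x13 idx=25: raw=0x17007 flags P=1 W=1 U=1 S=0
  [1] read 0x17 idx=23: raw=0x1A007 flags P=1 W=1 U=1 S=0
  ✓ 0x1AA8B  — 2 lookups
#1 VA=0x100FF30 (r,kernel):
  [0] read 0x13 idx=8: raw=0x1D007 flags P=1 W=1 U=1 S=0
  [1] read 0x1D idx=15: raw=0x20007 flags P=1 W=1 U=1 S=0
  ✓ 0x20F30  — 2 lookups
#2 VA=0x3613C04 (r,kernel):
  [0] read 0x13 idx=27: raw=0x24007 flags P=1 W=1 U=1 S=0
  [1] read 0x24 idx=19: raw=0x25007 flags P=1 W=1 U=1 S=0
  ✓ 0x25C04  — 2 lookups
#3 VA=0x3A0E7A5 (r,kernel):
  [0] read 0x13 idx=29: raw=0x28007 flags P=1 W=1 U=1 S=0
  [1] read 0x28 idx=14: raw=0x2C007 flags P=1 W=1 U=1 S=0
  ✓ 0x2C7A5  — 2 lookups

Access #3 fault: NONE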